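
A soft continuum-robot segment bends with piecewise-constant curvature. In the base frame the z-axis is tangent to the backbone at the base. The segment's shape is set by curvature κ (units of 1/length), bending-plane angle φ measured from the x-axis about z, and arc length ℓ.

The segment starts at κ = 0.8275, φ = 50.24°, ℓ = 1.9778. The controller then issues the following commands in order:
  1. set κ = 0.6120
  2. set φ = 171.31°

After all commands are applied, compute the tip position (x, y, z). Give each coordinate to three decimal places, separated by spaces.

initial: κ=0.8275, φ=50.24°, ℓ=1.9778
cmd 1: set κ=0.6120 → (κ,φ,ℓ)=(0.6120,50.24°,1.9778) → tip=(0.6765,0.8132,1.5290)
cmd 2: set φ=171.31° → (κ,φ,ℓ)=(0.6120,171.31°,1.9778) → tip=(-1.0456,0.1598,1.5290)

-1.046 0.160 1.529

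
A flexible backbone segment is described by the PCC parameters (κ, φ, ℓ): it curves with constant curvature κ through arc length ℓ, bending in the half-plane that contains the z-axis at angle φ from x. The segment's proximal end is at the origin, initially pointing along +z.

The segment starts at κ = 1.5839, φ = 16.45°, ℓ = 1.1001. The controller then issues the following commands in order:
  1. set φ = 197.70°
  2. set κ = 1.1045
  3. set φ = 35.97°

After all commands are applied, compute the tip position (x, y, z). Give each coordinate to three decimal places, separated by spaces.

initial: κ=1.5839, φ=16.45°, ℓ=1.1001
cmd 1: set φ=197.70° → (κ,φ,ℓ)=(1.5839,197.70°,1.1001) → tip=(-0.7042,-0.2247,0.6221)
cmd 2: set κ=1.1045 → (κ,φ,ℓ)=(1.1045,197.70°,1.1001) → tip=(-0.5621,-0.1794,0.8487)
cmd 3: set φ=35.97° → (κ,φ,ℓ)=(1.1045,35.97°,1.1001) → tip=(0.4775,0.3466,0.8487)

0.478 0.347 0.849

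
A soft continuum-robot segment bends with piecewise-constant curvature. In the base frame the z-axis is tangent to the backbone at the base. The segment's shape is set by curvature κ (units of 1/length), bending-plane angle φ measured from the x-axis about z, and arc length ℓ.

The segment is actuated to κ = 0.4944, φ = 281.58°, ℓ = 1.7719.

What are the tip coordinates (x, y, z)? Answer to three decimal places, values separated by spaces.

0.146 -0.713 1.554

θ = κ·ℓ = 0.4944 × 1.7719 = 0.87603 rad
ρ = (1 − cos θ)/κ = (1 − 0.64021)/0.4944 = 0.72773
z = sin θ / κ = 0.76820/0.4944 = 1.55381
x = ρ cos φ = 0.72773 × cos(281.58°) = 0.14608
y = ρ sin φ = 0.72773 × sin(281.58°) = -0.71292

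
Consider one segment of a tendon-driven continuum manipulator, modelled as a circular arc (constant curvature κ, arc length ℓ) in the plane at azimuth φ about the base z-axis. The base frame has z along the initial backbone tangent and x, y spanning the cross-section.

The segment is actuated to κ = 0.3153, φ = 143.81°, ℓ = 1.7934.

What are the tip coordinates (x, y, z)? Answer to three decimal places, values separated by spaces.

-0.398 0.292 1.699

θ = κ·ℓ = 0.3153 × 1.7934 = 0.56546 rad
ρ = (1 − cos θ)/κ = (1 − 0.84434)/0.3153 = 0.49368
z = sin θ / κ = 0.53580/0.3153 = 1.69934
x = ρ cos φ = 0.49368 × cos(143.81°) = -0.39843
y = ρ sin φ = 0.49368 × sin(143.81°) = 0.29150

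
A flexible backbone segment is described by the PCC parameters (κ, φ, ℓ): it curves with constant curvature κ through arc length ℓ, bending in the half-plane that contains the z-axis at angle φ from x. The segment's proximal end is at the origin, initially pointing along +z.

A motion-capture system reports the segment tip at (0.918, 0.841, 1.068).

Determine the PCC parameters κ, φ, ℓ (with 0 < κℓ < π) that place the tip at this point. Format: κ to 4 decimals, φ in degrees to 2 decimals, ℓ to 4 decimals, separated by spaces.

0.9254 42.49 1.8624

ρ = √(x²+y²) = √(0.918² + 0.841²) = 1.24499
φ = atan2(y, x) mod 360° = atan2(0.841, 0.918) = 42.4935°
|p|² = ρ² + z² = 1.24499² + 1.068² = 2.69063
κ = 2ρ / |p|² = 2×1.24499 / 2.69063 = 0.92543
θ = 2·atan2(ρ, z) = 2·atan2(1.24499, 1.068) = 1.72354 rad
ℓ = θ/κ = 1.72354/0.92543 = 1.86242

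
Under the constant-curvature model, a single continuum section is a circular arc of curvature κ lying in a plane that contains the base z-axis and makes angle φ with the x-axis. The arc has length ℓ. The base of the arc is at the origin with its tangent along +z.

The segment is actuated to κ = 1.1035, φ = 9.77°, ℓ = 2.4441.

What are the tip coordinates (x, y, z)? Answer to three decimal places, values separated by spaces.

1.699 0.293 0.390

θ = κ·ℓ = 1.1035 × 2.4441 = 2.69706 rad
ρ = (1 − cos θ)/κ = (1 − -0.90281)/1.1035 = 1.72434
z = sin θ / κ = 0.43003/1.1035 = 0.38970
x = ρ cos φ = 1.72434 × cos(9.77°) = 1.69934
y = ρ sin φ = 1.72434 × sin(9.77°) = 0.29261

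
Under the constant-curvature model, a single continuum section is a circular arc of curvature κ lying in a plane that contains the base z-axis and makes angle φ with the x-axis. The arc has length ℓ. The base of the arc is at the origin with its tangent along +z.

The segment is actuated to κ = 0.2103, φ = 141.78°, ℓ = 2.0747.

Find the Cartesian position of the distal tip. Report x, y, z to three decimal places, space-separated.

-0.350 0.276 2.009

θ = κ·ℓ = 0.2103 × 2.0747 = 0.43631 rad
ρ = (1 − cos θ)/κ = (1 − 0.90632)/0.2103 = 0.44547
z = sin θ / κ = 0.42260/0.2103 = 2.00950
x = ρ cos φ = 0.44547 × cos(141.78°) = -0.34998
y = ρ sin φ = 0.44547 × sin(141.78°) = 0.27561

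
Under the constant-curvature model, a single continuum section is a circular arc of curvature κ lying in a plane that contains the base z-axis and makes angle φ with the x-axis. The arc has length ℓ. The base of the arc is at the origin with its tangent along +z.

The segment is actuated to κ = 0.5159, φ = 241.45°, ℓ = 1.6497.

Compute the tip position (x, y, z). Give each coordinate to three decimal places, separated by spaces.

-0.316 -0.580 1.458

θ = κ·ℓ = 0.5159 × 1.6497 = 0.85108 rad
ρ = (1 − cos θ)/κ = (1 − 0.65917)/0.5159 = 0.66065
z = sin θ / κ = 0.75199/0.5159 = 1.45763
x = ρ cos φ = 0.66065 × cos(241.45°) = -0.31574
y = ρ sin φ = 0.66065 × sin(241.45°) = -0.58031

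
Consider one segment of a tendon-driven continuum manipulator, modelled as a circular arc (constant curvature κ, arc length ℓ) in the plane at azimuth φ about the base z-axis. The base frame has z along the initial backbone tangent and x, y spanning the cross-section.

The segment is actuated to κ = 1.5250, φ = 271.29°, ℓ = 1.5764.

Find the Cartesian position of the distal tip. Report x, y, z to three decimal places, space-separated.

0.026 -1.141 0.441

θ = κ·ℓ = 1.5250 × 1.5764 = 2.40401 rad
ρ = (1 − cos θ)/κ = (1 − -0.74010)/1.5250 = 1.14105
z = sin θ / κ = 0.67250/1.5250 = 0.44098
x = ρ cos φ = 1.14105 × cos(271.29°) = 0.02569
y = ρ sin φ = 1.14105 × sin(271.29°) = -1.14076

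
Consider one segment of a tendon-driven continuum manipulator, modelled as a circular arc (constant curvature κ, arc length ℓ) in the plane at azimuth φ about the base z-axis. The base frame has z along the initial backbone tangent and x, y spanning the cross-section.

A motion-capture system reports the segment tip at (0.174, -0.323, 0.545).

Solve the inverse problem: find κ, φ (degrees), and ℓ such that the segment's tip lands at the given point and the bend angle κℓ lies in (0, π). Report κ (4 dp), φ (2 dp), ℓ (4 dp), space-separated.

ρ = √(x²+y²) = √(0.174² + -0.323²) = 0.36689
φ = atan2(y, x) mod 360° = atan2(-0.323, 0.174) = 298.3113°
|p|² = ρ² + z² = 0.36689² + 0.545² = 0.43163
κ = 2ρ / |p|² = 2×0.36689 / 0.43163 = 1.70000
θ = 2·atan2(ρ, z) = 2·atan2(0.36689, 0.545) = 1.18500 rad
ℓ = θ/κ = 1.18500/1.70000 = 0.69706

1.7000 298.31 0.6971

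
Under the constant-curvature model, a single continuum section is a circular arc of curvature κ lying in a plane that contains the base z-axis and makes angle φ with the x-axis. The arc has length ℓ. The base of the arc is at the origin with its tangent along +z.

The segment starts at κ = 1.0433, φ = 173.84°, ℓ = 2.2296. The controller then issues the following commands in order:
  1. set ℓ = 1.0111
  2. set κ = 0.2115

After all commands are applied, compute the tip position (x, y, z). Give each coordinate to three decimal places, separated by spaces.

-0.107 0.012 1.003

initial: κ=1.0433, φ=173.84°, ℓ=2.2296
cmd 1: set ℓ=1.0111 → (κ,φ,ℓ)=(1.0433,173.84°,1.0111) → tip=(-0.4828,0.0521,0.8337)
cmd 2: set κ=0.2115 → (κ,φ,ℓ)=(0.2115,173.84°,1.0111) → tip=(-0.1071,0.0116,1.0034)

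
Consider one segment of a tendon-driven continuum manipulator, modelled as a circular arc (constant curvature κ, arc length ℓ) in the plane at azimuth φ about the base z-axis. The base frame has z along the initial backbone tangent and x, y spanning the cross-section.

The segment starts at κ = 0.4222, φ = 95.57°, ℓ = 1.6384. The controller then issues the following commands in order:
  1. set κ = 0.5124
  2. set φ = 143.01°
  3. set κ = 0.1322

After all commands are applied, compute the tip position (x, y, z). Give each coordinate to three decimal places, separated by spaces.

initial: κ=0.4222, φ=95.57°, ℓ=1.6384
cmd 1: set κ=0.5124 → (κ,φ,ℓ)=(0.5124,95.57°,1.6384) → tip=(-0.0629,0.6452,1.4526)
cmd 2: set φ=143.01° → (κ,φ,ℓ)=(0.5124,143.01°,1.6384) → tip=(-0.5178,0.3901,1.4526)
cmd 3: set κ=0.1322 → (κ,φ,ℓ)=(0.1322,143.01°,1.6384) → tip=(-0.1412,0.1063,1.6256)

-0.141 0.106 1.626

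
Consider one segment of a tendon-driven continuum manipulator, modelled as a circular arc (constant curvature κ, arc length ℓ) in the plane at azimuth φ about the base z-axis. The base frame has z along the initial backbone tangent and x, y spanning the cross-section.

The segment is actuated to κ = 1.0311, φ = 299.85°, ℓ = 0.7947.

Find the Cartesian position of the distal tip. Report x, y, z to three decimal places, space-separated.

θ = κ·ℓ = 1.0311 × 0.7947 = 0.81942 rad
ρ = (1 − cos θ)/κ = (1 − 0.68265)/1.0311 = 0.30778
z = sin θ / κ = 0.73075/1.0311 = 0.70871
x = ρ cos φ = 0.30778 × cos(299.85°) = 0.15319
y = ρ sin φ = 0.30778 × sin(299.85°) = -0.26695

0.153 -0.267 0.709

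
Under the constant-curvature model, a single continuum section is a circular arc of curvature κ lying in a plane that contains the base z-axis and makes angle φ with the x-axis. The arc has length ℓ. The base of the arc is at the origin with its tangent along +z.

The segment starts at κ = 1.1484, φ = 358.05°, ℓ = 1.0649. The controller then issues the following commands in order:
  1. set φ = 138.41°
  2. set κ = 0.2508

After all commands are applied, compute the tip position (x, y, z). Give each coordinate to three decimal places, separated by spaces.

initial: κ=1.1484, φ=358.05°, ℓ=1.0649
cmd 1: set φ=138.41° → (κ,φ,ℓ)=(1.1484,138.41°,1.0649) → tip=(-0.4293,0.3810,0.8186)
cmd 2: set κ=0.2508 → (κ,φ,ℓ)=(0.2508,138.41°,1.0649) → tip=(-0.1057,0.0938,1.0523)

-0.106 0.094 1.052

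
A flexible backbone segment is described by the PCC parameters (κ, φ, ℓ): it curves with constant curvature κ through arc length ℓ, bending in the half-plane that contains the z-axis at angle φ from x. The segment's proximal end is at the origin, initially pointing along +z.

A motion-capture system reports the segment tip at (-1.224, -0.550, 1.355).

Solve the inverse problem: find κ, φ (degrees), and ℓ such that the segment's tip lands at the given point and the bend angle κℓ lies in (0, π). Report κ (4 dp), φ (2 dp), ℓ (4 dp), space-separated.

ρ = √(x²+y²) = √(-1.224² + -0.550²) = 1.34189
φ = atan2(y, x) mod 360° = atan2(-0.550, -1.224) = 204.1966°
|p|² = ρ² + z² = 1.34189² + 1.355² = 3.63670
κ = 2ρ / |p|² = 2×1.34189 / 3.63670 = 0.73797
θ = 2·atan2(ρ, z) = 2·atan2(1.34189, 1.355) = 1.56108 rad
ℓ = θ/κ = 1.56108/0.73797 = 2.11536

0.7380 204.20 2.1154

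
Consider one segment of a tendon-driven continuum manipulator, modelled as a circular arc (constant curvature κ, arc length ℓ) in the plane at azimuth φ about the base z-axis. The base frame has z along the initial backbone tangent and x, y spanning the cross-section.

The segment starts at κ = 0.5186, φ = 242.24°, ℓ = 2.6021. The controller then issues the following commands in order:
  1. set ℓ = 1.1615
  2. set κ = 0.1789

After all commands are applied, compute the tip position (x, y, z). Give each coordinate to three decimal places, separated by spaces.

initial: κ=0.5186, φ=242.24°, ℓ=2.6021
cmd 1: set ℓ=1.1615 → (κ,φ,ℓ)=(0.5186,242.24°,1.1615) → tip=(-0.1581,-0.3003,1.0925)
cmd 2: set κ=0.1789 → (κ,φ,ℓ)=(0.1789,242.24°,1.1615) → tip=(-0.0560,-0.1064,1.1532)

-0.056 -0.106 1.153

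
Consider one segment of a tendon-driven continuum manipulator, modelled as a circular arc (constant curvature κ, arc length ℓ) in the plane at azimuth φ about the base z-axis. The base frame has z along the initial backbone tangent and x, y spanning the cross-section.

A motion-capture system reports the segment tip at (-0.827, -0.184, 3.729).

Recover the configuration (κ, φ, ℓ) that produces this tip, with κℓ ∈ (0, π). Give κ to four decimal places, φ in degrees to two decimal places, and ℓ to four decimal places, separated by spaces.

0.1159 192.54 3.8560

ρ = √(x²+y²) = √(-0.827² + -0.184²) = 0.84722
φ = atan2(y, x) mod 360° = atan2(-0.184, -0.827) = 192.5435°
|p|² = ρ² + z² = 0.84722² + 3.729² = 14.62323
κ = 2ρ / |p|² = 2×0.84722 / 14.62323 = 0.11587
θ = 2·atan2(ρ, z) = 2·atan2(0.84722, 3.729) = 0.44681 rad
ℓ = θ/κ = 0.44681/0.11587 = 3.85603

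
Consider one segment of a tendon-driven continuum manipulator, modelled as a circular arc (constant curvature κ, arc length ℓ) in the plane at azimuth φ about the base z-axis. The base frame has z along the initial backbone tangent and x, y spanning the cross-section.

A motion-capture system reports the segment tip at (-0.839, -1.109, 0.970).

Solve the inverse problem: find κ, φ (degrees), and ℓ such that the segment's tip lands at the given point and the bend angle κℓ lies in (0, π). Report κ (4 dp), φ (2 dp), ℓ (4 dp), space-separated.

0.9675 232.89 1.9881

ρ = √(x²+y²) = √(-0.839² + -1.109²) = 1.39061
φ = atan2(y, x) mod 360° = atan2(-1.109, -0.839) = 232.8911°
|p|² = ρ² + z² = 1.39061² + 0.970² = 2.87470
κ = 2ρ / |p|² = 2×1.39061 / 2.87470 = 0.96748
θ = 2·atan2(ρ, z) = 2·atan2(1.39061, 0.970) = 1.92345 rad
ℓ = θ/κ = 1.92345/0.96748 = 1.98810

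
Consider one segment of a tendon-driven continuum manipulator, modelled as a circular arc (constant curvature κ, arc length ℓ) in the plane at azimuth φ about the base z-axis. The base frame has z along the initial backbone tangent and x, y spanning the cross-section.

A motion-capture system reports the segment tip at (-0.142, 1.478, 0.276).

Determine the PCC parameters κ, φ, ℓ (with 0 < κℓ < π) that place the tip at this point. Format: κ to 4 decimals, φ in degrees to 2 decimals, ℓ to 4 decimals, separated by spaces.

1.3020 95.49 2.1306

ρ = √(x²+y²) = √(-0.142² + 1.478²) = 1.48481
φ = atan2(y, x) mod 360° = atan2(1.478, -0.142) = 95.4879°
|p|² = ρ² + z² = 1.48481² + 0.276² = 2.28082
κ = 2ρ / |p|² = 2×1.48481 / 2.28082 = 1.30199
θ = 2·atan2(ρ, z) = 2·atan2(1.48481, 0.276) = 2.77402 rad
ℓ = θ/κ = 2.77402/1.30199 = 2.13060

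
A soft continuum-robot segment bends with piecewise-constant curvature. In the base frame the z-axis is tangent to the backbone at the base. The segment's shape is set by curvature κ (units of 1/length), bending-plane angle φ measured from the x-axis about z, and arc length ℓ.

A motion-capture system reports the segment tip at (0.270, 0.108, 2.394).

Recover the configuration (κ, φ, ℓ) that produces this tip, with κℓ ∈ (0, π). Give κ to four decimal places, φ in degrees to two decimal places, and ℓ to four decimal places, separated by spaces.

ρ = √(x²+y²) = √(0.270² + 0.108²) = 0.29080
φ = atan2(y, x) mod 360° = atan2(0.108, 0.270) = 21.8014°
|p|² = ρ² + z² = 0.29080² + 2.394² = 5.81580
κ = 2ρ / |p|² = 2×0.29080 / 5.81580 = 0.10000
θ = 2·atan2(ρ, z) = 2·atan2(0.29080, 2.394) = 0.24176 rad
ℓ = θ/κ = 0.24176/0.10000 = 2.41748

0.1000 21.80 2.4175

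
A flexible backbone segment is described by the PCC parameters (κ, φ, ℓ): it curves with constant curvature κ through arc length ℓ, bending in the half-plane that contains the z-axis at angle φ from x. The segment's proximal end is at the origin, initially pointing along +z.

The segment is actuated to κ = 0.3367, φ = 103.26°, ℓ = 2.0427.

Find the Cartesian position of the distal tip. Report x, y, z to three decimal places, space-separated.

θ = κ·ℓ = 0.3367 × 2.0427 = 0.68778 rad
ρ = (1 − cos θ)/κ = (1 − 0.77266)/0.3367 = 0.67520
z = sin θ / κ = 0.63482/0.3367 = 1.88542
x = ρ cos φ = 0.67520 × cos(103.26°) = -0.15487
y = ρ sin φ = 0.67520 × sin(103.26°) = 0.65720

-0.155 0.657 1.885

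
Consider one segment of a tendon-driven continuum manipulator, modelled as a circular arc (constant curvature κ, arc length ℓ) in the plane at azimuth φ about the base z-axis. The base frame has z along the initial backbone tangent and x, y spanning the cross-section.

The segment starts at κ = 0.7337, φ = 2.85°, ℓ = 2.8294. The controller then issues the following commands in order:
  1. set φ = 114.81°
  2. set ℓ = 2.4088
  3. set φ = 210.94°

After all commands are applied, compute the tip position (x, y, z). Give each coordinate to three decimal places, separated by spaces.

initial: κ=0.7337, φ=2.85°, ℓ=2.8294
cmd 1: set φ=114.81° → (κ,φ,ℓ)=(0.7337,114.81°,2.8294) → tip=(-0.8487,1.8359,1.1927)
cmd 2: set ℓ=2.4088 → (κ,φ,ℓ)=(0.7337,114.81°,2.4088) → tip=(-0.6836,1.4787,1.3367)
cmd 3: set φ=210.94° → (κ,φ,ℓ)=(0.7337,210.94°,2.4088) → tip=(-1.3973,-0.8376,1.3367)

-1.397 -0.838 1.337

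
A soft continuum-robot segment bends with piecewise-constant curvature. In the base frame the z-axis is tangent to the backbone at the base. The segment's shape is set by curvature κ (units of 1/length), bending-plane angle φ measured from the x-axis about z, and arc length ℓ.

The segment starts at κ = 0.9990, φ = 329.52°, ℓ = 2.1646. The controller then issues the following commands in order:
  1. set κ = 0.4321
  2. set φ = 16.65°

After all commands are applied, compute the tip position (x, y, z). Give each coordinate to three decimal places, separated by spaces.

0.901 0.270 1.863

initial: κ=0.9990, φ=329.52°, ℓ=2.1646
cmd 1: set κ=0.4321 → (κ,φ,ℓ)=(0.4321,329.52°,2.1646) → tip=(0.8106,-0.4771,1.8625)
cmd 2: set φ=16.65° → (κ,φ,ℓ)=(0.4321,16.65°,2.1646) → tip=(0.9012,0.2695,1.8625)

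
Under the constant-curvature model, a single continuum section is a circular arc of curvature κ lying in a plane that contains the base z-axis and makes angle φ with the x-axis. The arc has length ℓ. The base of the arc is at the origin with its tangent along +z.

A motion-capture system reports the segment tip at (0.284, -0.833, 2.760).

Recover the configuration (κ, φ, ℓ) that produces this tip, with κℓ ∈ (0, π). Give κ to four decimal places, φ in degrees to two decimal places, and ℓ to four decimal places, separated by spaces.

0.2097 288.83 2.9434

ρ = √(x²+y²) = √(0.284² + -0.833²) = 0.88008
φ = atan2(y, x) mod 360° = atan2(-0.833, 0.284) = 288.8261°
|p|² = ρ² + z² = 0.88008² + 2.760² = 8.39214
κ = 2ρ / |p|² = 2×0.88008 / 8.39214 = 0.20974
θ = 2·atan2(ρ, z) = 2·atan2(0.88008, 2.760) = 0.61736 rad
ℓ = θ/κ = 0.61736/0.20974 = 2.94344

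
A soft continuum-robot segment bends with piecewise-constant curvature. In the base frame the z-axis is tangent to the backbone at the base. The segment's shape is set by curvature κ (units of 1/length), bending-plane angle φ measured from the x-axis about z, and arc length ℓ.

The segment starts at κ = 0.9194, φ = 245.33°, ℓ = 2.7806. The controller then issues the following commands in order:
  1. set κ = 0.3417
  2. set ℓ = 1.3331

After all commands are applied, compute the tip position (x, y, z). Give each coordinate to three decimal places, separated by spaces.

initial: κ=0.9194, φ=245.33°, ℓ=2.7806
cmd 1: set κ=0.3417 → (κ,φ,ℓ)=(0.3417,245.33°,2.7806) → tip=(-0.5111,-1.1128,2.3807)
cmd 2: set ℓ=1.3331 → (κ,φ,ℓ)=(0.3417,245.33°,1.3331) → tip=(-0.1246,-0.2712,1.2875)

-0.125 -0.271 1.287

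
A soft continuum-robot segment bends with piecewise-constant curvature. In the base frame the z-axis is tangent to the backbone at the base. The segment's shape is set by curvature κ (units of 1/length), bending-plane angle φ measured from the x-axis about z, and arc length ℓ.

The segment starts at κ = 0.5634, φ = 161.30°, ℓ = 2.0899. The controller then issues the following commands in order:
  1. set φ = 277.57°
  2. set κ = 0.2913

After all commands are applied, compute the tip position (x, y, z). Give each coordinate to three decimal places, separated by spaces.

initial: κ=0.5634, φ=161.30°, ℓ=2.0899
cmd 1: set φ=277.57° → (κ,φ,ℓ)=(0.5634,277.57°,2.0899) → tip=(0.1442,-1.0851,1.6394)
cmd 2: set κ=0.2913 → (κ,φ,ℓ)=(0.2913,277.57°,2.0899) → tip=(0.0812,-0.6114,1.9632)

0.081 -0.611 1.963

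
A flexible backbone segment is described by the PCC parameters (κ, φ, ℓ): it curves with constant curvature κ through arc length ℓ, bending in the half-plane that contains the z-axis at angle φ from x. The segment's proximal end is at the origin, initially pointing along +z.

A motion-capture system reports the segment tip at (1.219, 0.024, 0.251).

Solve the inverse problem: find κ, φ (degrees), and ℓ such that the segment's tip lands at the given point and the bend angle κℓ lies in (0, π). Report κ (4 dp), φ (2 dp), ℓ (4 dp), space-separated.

1.5737 1.13 1.7383

ρ = √(x²+y²) = √(1.219² + 0.024²) = 1.21924
φ = atan2(y, x) mod 360° = atan2(0.024, 1.219) = 1.1279°
|p|² = ρ² + z² = 1.21924² + 0.251² = 1.54954
κ = 2ρ / |p|² = 2×1.21924 / 1.54954 = 1.57368
θ = 2·atan2(ρ, z) = 2·atan2(1.21924, 0.251) = 2.73553 rad
ℓ = θ/κ = 2.73553/1.57368 = 1.73831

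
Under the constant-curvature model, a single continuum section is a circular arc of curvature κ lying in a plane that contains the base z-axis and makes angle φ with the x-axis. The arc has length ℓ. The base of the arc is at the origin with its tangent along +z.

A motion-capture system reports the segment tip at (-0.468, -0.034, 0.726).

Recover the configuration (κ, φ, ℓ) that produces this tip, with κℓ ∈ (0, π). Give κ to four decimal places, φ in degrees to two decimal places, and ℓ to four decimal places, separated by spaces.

1.2559 184.16 0.9138

ρ = √(x²+y²) = √(-0.468² + -0.034²) = 0.46923
φ = atan2(y, x) mod 360° = atan2(-0.034, -0.468) = 184.1552°
|p|² = ρ² + z² = 0.46923² + 0.726² = 0.74726
κ = 2ρ / |p|² = 2×0.46923 / 0.74726 = 1.25588
θ = 2·atan2(ρ, z) = 2·atan2(0.46923, 0.726) = 1.14758 rad
ℓ = θ/κ = 1.14758/1.25588 = 0.91376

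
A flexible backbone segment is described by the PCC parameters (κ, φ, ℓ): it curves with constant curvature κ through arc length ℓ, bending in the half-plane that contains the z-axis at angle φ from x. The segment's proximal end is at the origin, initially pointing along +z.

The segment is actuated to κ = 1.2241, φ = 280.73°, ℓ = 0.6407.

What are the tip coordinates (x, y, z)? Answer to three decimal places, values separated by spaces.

0.044 -0.234 0.577

θ = κ·ℓ = 1.2241 × 0.6407 = 0.78428 rad
ρ = (1 − cos θ)/κ = (1 − 0.70790)/1.2241 = 0.23863
z = sin θ / κ = 0.70632/1.2241 = 0.57701
x = ρ cos φ = 0.23863 × cos(280.73°) = 0.04443
y = ρ sin φ = 0.23863 × sin(280.73°) = -0.23445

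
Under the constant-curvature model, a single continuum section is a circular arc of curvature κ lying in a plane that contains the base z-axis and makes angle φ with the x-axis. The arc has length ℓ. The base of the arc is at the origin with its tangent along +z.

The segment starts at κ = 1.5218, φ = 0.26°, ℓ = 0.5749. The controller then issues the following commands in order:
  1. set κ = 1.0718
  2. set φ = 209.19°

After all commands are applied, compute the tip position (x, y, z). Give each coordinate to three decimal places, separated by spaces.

-0.150 -0.084 0.539

initial: κ=1.5218, φ=0.26°, ℓ=0.5749
cmd 1: set κ=1.0718 → (κ,φ,ℓ)=(1.0718,0.26°,0.5749) → tip=(0.1716,0.0008,0.5392)
cmd 2: set φ=209.19° → (κ,φ,ℓ)=(1.0718,209.19°,0.5749) → tip=(-0.1498,-0.0837,0.5392)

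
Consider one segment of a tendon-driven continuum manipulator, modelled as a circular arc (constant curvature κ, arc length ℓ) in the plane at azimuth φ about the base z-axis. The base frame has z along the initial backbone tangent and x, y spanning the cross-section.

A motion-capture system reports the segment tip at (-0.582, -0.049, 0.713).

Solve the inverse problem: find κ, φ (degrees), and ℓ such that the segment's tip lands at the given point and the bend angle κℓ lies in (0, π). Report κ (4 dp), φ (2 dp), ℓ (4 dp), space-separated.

ρ = √(x²+y²) = √(-0.582² + -0.049²) = 0.58406
φ = atan2(y, x) mod 360° = atan2(-0.049, -0.582) = 184.8125°
|p|² = ρ² + z² = 0.58406² + 0.713² = 0.84949
κ = 2ρ / |p|² = 2×0.58406 / 0.84949 = 1.37508
θ = 2·atan2(ρ, z) = 2·atan2(0.58406, 0.713) = 1.37263 rad
ℓ = θ/κ = 1.37263/1.37508 = 0.99822

1.3751 184.81 0.9982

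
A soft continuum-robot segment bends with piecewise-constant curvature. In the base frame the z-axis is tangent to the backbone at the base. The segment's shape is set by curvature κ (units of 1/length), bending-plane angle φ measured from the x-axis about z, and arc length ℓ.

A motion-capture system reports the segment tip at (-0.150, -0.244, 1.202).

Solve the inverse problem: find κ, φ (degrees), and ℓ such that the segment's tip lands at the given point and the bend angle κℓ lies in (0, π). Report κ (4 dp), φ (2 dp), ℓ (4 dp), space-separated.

ρ = √(x²+y²) = √(-0.150² + -0.244²) = 0.28642
φ = atan2(y, x) mod 360° = atan2(-0.244, -0.150) = 238.4187°
|p|² = ρ² + z² = 0.28642² + 1.202² = 1.52684
κ = 2ρ / |p|² = 2×0.28642 / 1.52684 = 0.37518
θ = 2·atan2(ρ, z) = 2·atan2(0.28642, 1.202) = 0.46785 rad
ℓ = θ/κ = 0.46785/0.37518 = 1.24700

0.3752 238.42 1.2470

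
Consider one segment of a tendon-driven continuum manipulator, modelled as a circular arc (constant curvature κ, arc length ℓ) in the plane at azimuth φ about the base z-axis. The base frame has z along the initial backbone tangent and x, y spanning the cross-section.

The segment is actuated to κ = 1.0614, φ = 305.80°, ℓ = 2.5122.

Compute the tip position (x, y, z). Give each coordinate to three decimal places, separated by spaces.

1.041 -1.444 0.431

θ = κ·ℓ = 1.0614 × 2.5122 = 2.66645 rad
ρ = (1 − cos θ)/κ = (1 − -0.88923)/1.0614 = 1.77994
z = sin θ / κ = 0.45747/1.0614 = 0.43100
x = ρ cos φ = 1.77994 × cos(305.80°) = 1.04119
y = ρ sin φ = 1.77994 × sin(305.80°) = -1.44364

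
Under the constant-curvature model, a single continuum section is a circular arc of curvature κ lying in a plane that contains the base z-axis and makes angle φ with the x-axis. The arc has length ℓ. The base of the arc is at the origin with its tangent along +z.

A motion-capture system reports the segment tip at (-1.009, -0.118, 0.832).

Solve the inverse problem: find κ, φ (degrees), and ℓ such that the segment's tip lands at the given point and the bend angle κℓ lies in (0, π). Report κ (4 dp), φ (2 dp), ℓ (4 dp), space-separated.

1.1784 186.67 1.5014

ρ = √(x²+y²) = √(-1.009² + -0.118²) = 1.01588
φ = atan2(y, x) mod 360° = atan2(-0.118, -1.009) = 186.6703°
|p|² = ρ² + z² = 1.01588² + 0.832² = 1.72423
κ = 2ρ / |p|² = 2×1.01588 / 1.72423 = 1.17835
θ = 2·atan2(ρ, z) = 2·atan2(1.01588, 0.832) = 1.76916 rad
ℓ = θ/κ = 1.76916/1.17835 = 1.50138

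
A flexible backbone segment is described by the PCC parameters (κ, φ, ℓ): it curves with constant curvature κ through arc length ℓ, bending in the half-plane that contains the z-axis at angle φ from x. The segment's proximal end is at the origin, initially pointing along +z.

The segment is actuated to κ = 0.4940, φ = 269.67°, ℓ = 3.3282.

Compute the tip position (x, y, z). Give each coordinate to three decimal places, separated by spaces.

θ = κ·ℓ = 0.4940 × 3.3282 = 1.64413 rad
ρ = (1 − cos θ)/κ = (1 − -0.07327)/0.4940 = 2.17261
z = sin θ / κ = 0.99731/0.4940 = 2.01885
x = ρ cos φ = 2.17261 × cos(269.67°) = -0.01251
y = ρ sin φ = 2.17261 × sin(269.67°) = -2.17257

-0.013 -2.173 2.019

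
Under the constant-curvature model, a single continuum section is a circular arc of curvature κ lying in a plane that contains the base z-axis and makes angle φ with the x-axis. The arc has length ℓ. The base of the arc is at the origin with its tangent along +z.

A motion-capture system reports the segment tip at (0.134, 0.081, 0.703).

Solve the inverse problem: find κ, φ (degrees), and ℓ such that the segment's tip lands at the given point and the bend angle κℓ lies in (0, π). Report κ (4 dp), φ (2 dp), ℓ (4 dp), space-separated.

ρ = √(x²+y²) = √(0.134² + 0.081²) = 0.15658
φ = atan2(y, x) mod 360° = atan2(0.081, 0.134) = 31.1520°
|p|² = ρ² + z² = 0.15658² + 0.703² = 0.51873
κ = 2ρ / |p|² = 2×0.15658 / 0.51873 = 0.60371
θ = 2·atan2(ρ, z) = 2·atan2(0.15658, 0.703) = 0.43831 rad
ℓ = θ/κ = 0.43831/0.60371 = 0.72602

0.6037 31.15 0.7260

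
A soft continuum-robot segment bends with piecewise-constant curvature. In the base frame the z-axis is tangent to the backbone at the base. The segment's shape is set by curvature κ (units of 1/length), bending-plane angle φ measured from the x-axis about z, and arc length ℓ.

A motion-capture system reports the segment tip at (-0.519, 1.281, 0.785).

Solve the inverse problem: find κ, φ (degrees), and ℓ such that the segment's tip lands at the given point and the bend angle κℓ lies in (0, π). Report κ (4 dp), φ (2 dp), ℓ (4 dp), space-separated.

1.0941 112.06 1.9272

ρ = √(x²+y²) = √(-0.519² + 1.281²) = 1.38214
φ = atan2(y, x) mod 360° = atan2(1.281, -0.519) = 112.0554°
|p|² = ρ² + z² = 1.38214² + 0.785² = 2.52655
κ = 2ρ / |p|² = 2×1.38214 / 2.52655 = 1.09410
θ = 2·atan2(ρ, z) = 2·atan2(1.38214, 0.785) = 2.10854 rad
ℓ = θ/κ = 2.10854/1.09410 = 1.92720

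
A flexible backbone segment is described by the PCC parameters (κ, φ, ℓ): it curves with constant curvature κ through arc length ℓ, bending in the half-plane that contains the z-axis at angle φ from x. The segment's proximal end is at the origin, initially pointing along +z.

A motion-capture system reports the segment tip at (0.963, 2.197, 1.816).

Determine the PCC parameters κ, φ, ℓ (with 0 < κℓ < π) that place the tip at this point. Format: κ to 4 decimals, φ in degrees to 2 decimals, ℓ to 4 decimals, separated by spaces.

0.5300 66.33 3.4823

ρ = √(x²+y²) = √(0.963² + 2.197²) = 2.39879
φ = atan2(y, x) mod 360° = atan2(2.197, 0.963) = 66.3310°
|p|² = ρ² + z² = 2.39879² + 1.816² = 9.05203
κ = 2ρ / |p|² = 2×2.39879 / 9.05203 = 0.53000
θ = 2·atan2(ρ, z) = 2·atan2(2.39879, 1.816) = 1.84560 rad
ℓ = θ/κ = 1.84560/0.53000 = 3.48226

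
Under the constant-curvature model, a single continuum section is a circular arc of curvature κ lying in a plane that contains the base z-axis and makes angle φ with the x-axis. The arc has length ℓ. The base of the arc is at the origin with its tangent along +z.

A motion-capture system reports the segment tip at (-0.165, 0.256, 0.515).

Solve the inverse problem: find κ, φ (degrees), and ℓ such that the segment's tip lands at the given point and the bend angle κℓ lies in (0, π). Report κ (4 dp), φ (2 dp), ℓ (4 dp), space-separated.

1.7016 122.80 0.6277

ρ = √(x²+y²) = √(-0.165² + 0.256²) = 0.30457
φ = atan2(y, x) mod 360° = atan2(0.256, -0.165) = 122.8030°
|p|² = ρ² + z² = 0.30457² + 0.515² = 0.35799
κ = 2ρ / |p|² = 2×0.30457 / 0.35799 = 1.70156
θ = 2·atan2(ρ, z) = 2·atan2(0.30457, 0.515) = 1.06813 rad
ℓ = θ/κ = 1.06813/1.70156 = 0.62774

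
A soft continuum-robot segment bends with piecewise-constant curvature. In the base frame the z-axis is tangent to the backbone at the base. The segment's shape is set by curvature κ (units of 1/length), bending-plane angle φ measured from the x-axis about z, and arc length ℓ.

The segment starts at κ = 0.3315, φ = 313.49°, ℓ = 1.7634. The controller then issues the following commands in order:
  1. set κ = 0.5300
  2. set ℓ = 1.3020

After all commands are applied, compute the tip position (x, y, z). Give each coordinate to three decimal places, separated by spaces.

0.297 -0.313 1.201

initial: κ=0.3315, φ=313.49°, ℓ=1.7634
cmd 1: set κ=0.5300 → (κ,φ,ℓ)=(0.5300,313.49°,1.7634) → tip=(0.5270,-0.5556,1.5177)
cmd 2: set ℓ=1.3020 → (κ,φ,ℓ)=(0.5300,313.49°,1.3020) → tip=(0.2971,-0.3132,1.2011)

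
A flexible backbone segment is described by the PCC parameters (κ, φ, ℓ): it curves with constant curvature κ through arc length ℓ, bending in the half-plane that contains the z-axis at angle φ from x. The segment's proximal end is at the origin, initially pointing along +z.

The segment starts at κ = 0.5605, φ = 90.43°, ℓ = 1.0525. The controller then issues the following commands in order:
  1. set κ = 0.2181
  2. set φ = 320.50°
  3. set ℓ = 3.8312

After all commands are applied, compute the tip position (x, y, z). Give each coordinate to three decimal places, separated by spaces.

initial: κ=0.5605, φ=90.43°, ℓ=1.0525
cmd 1: set κ=0.2181 → (κ,φ,ℓ)=(0.2181,90.43°,1.0525) → tip=(-0.0009,0.1203,1.0433)
cmd 2: set φ=320.50° → (κ,φ,ℓ)=(0.2181,320.50°,1.0525) → tip=(0.0928,-0.0765,1.0433)
cmd 3: set ℓ=3.8312 → (κ,φ,ℓ)=(0.2181,320.50°,3.8312) → tip=(1.1649,-0.9603,3.4007)

1.165 -0.960 3.401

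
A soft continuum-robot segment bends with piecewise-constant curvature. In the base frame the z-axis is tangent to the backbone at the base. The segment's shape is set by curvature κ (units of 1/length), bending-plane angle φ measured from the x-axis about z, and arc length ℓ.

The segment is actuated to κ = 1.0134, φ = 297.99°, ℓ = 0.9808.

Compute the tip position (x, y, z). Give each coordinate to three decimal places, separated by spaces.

0.211 -0.396 0.827

θ = κ·ℓ = 1.0134 × 0.9808 = 0.99394 rad
ρ = (1 − cos θ)/κ = (1 − 0.54539)/1.0134 = 0.44860
z = sin θ / κ = 0.83818/1.0134 = 0.82710
x = ρ cos φ = 0.44860 × cos(297.99°) = 0.21054
y = ρ sin φ = 0.44860 × sin(297.99°) = -0.39613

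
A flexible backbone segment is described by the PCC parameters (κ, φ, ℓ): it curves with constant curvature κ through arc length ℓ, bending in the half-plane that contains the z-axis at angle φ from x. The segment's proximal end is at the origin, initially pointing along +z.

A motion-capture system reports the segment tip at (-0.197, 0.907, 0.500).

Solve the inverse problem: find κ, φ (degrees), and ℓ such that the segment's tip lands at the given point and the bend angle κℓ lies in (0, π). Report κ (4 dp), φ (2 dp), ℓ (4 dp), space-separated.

1.6701 102.25 1.2893

ρ = √(x²+y²) = √(-0.197² + 0.907²) = 0.92815
φ = atan2(y, x) mod 360° = atan2(0.907, -0.197) = 102.2543°
|p|² = ρ² + z² = 0.92815² + 0.500² = 1.11146
κ = 2ρ / |p|² = 2×0.92815 / 1.11146 = 1.67014
θ = 2·atan2(ρ, z) = 2·atan2(0.92815, 0.500) = 2.15333 rad
ℓ = θ/κ = 2.15333/1.67014 = 1.28931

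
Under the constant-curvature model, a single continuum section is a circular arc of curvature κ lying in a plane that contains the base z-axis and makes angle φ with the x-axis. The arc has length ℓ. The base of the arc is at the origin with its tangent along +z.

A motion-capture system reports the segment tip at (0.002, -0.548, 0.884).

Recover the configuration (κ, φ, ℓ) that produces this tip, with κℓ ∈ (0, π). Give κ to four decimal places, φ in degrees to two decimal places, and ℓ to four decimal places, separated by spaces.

ρ = √(x²+y²) = √(0.002² + -0.548²) = 0.54800
φ = atan2(y, x) mod 360° = atan2(-0.548, 0.002) = 270.2091°
|p|² = ρ² + z² = 0.54800² + 0.884² = 1.08176
κ = 2ρ / |p|² = 2×0.54800 / 1.08176 = 1.01317
θ = 2·atan2(ρ, z) = 2·atan2(0.54800, 0.884) = 1.10987 rad
ℓ = θ/κ = 1.10987/1.01317 = 1.09544

1.0132 270.21 1.0954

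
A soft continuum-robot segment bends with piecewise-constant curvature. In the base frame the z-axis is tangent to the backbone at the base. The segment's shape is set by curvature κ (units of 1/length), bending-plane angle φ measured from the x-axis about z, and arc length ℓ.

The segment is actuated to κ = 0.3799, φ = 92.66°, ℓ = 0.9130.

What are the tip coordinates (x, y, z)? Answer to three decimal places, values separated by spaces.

-0.007 0.157 0.895

θ = κ·ℓ = 0.3799 × 0.9130 = 0.34685 rad
ρ = (1 − cos θ)/κ = (1 − 0.94045)/0.3799 = 0.15676
z = sin θ / κ = 0.33994/0.3799 = 0.89480
x = ρ cos φ = 0.15676 × cos(92.66°) = -0.00727
y = ρ sin φ = 0.15676 × sin(92.66°) = 0.15659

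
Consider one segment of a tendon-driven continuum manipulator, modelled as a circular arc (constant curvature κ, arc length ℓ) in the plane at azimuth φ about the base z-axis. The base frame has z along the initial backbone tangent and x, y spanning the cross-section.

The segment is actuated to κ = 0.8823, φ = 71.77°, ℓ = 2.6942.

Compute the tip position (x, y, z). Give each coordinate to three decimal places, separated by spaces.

0.610 1.853 0.785

θ = κ·ℓ = 0.8823 × 2.6942 = 2.37709 rad
ρ = (1 − cos θ)/κ = (1 − -0.72173)/0.8823 = 1.95141
z = sin θ / κ = 0.69218/0.8823 = 0.78451
x = ρ cos φ = 1.95141 × cos(71.77°) = 0.61046
y = ρ sin φ = 1.95141 × sin(71.77°) = 1.85347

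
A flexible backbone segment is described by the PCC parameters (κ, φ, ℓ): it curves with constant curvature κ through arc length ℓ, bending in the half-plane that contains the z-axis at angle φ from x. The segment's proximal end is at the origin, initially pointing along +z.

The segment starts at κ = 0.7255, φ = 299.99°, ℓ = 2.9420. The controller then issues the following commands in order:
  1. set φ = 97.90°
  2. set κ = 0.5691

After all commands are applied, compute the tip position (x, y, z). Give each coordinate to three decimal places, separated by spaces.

initial: κ=0.7255, φ=299.99°, ℓ=2.9420
cmd 1: set φ=97.90° → (κ,φ,ℓ)=(0.7255,97.90°,2.9420) → tip=(-0.2907,2.0947,1.1652)
cmd 2: set κ=0.5691 → (κ,φ,ℓ)=(0.5691,97.90°,2.9420) → tip=(-0.2665,1.9203,1.7478)

-0.266 1.920 1.748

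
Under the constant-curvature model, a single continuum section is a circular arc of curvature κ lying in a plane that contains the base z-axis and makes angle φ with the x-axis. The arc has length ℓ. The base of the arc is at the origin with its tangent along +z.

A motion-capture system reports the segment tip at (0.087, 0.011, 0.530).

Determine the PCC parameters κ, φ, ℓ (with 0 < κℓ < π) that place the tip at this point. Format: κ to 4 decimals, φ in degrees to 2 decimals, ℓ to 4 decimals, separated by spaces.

0.6077 7.21 0.5396

ρ = √(x²+y²) = √(0.087² + 0.011²) = 0.08769
φ = atan2(y, x) mod 360° = atan2(0.011, 0.087) = 7.2061°
|p|² = ρ² + z² = 0.08769² + 0.530² = 0.28859
κ = 2ρ / |p|² = 2×0.08769 / 0.28859 = 0.60773
θ = 2·atan2(ρ, z) = 2·atan2(0.08769, 0.530) = 0.32794 rad
ℓ = θ/κ = 0.32794/0.60773 = 0.53962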